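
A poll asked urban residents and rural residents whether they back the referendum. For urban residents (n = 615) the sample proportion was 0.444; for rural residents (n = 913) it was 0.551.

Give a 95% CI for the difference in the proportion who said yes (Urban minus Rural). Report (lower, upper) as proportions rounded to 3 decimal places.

(-0.158, -0.056)

SE₁ = √(p̂₁(1−p̂₁)/n₁) = √(0.4440·0.5560/615) = 0.02004; SE₂ = √(0.5510·0.4490/913) = 0.01646.
Independent samples: SE of the difference = √(SE₁² + SE₂²) = √(0.0004016016 + 0.0002709316) = 0.02593.
z* for 95% confidence is 1.960, so the margin of error is 1.960 × 0.02593 = 0.05082.
Point estimate p̂₁ − p̂₂ = 0.4440 − 0.5510 = -0.1070.
-0.1070 ± 0.05082 → (-0.158, -0.056).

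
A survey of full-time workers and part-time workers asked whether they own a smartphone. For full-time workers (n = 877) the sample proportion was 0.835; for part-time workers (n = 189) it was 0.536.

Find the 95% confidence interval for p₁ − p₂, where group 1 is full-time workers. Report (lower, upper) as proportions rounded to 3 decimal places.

(0.224, 0.374)

Each SE is √(p̂(1−p̂)/n): √(0.8350·0.1650/877) = 0.01253 and √(0.5360·0.4640/189) = 0.03628.
SE(p̂₁ − p̂₂) = √(SE₁² + SE₂²) = √(0.0001570009 + 0.0013162384) = 0.03838, since the two samples are independent.
At 95% confidence z* = 1.960; margin = 1.960 × 0.03838 = 0.07522.
The difference is 0.8350 − 0.5360 = 0.2990, so the interval is 0.2990 ± 0.07522 = (0.224, 0.374).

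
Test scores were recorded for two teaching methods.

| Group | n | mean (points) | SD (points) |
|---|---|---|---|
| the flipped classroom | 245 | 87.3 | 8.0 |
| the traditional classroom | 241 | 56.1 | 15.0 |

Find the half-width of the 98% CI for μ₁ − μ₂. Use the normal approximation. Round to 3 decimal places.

2.543

Per-group SEs: s₁/√n₁ = 8.0/√245 = 0.5111, s₂/√n₂ = 15.0/√241 = 0.9662.
Unpooled SE of the difference: √(0.26122321 + 0.93354244) = 1.0931.
Margin of error = z* · SE = 2.326 × 1.0931 = 2.5426.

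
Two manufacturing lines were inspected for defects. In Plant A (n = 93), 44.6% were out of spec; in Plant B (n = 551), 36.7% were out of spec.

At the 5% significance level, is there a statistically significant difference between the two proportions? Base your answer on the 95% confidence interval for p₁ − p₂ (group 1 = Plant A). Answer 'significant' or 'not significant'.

The two standard errors are √(0.4460×0.5540/93) = 0.05154 and √(0.3670×0.6330/551) = 0.02053.
Because the samples are independent, SE_diff = √(0.05154² + 0.02053²) = 0.05548.
Using z* = 1.960 for 95%, ME = 1.960 × 0.05548 = 0.10874.
p̂₁ − p̂₂ = 0.0790; interval 0.0790 ± 0.10874 gives (-0.02974, 0.18774).
The interval (-0.02974, 0.18774) contains 0, so the difference is not significant.

not significant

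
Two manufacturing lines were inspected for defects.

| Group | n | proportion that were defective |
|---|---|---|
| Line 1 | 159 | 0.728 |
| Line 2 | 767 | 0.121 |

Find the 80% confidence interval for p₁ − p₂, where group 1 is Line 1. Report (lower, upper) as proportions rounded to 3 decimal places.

(0.559, 0.655)

The two standard errors are √(0.7280×0.2720/159) = 0.03529 and √(0.1210×0.8790/767) = 0.01178.
Because the samples are independent, SE_diff = √(0.03529² + 0.01178²) = 0.03720.
Using z* = 1.282 for 80%, ME = 1.282 × 0.03720 = 0.04769.
p̂₁ − p̂₂ = 0.6070; interval 0.6070 ± 0.04769 gives (0.559, 0.655).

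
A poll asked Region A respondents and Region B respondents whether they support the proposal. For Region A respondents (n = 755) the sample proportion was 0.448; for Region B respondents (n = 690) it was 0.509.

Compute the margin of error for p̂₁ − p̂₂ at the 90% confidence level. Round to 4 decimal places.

Each SE is √(p̂(1−p̂)/n): √(0.4480·0.5520/755) = 0.01810 and √(0.5090·0.4910/690) = 0.01903.
SE(p̂₁ − p̂₂) = √(SE₁² + SE₂²) = √(0.00032761 + 0.0003621409) = 0.02626, since the two samples are independent.
At 90% confidence z* = 1.645; margin = 1.645 × 0.02626 = 0.04320.

0.0432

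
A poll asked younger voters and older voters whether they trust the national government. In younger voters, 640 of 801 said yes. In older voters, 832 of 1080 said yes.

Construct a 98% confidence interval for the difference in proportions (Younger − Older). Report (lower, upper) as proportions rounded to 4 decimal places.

(-0.0158, 0.0730)

p̂₁ = 640/801 = 0.7990 and p̂₂ = 832/1080 = 0.7704.
SE₁ = √(p̂₁(1−p̂₁)/n₁) = √(0.7990·0.2010/801) = 0.01416; SE₂ = √(0.7704·0.2296/1080) = 0.01280.
Independent samples: SE of the difference = √(SE₁² + SE₂²) = √(0.0002005056 + 0.00016384) = 0.01909.
z* for 98% confidence is 2.326, so the margin of error is 2.326 × 0.01909 = 0.04440.
Point estimate p̂₁ − p̂₂ = 0.7990 − 0.7704 = 0.0286.
0.0286 ± 0.04440 → (-0.0158, 0.0730).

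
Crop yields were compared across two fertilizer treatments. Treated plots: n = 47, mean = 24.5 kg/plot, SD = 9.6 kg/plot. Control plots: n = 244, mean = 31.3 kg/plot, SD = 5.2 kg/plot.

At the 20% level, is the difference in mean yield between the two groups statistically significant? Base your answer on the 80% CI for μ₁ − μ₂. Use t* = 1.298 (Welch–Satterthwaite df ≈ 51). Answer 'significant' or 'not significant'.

significant

SE₁ = s₁/√n₁ = 9.6/√47 = 1.4003; SE₂ = 5.2/√244 = 0.3329.
Independent samples, unequal variances: SE_diff = √(SE₁² + SE₂²) = √(1.96084009 + 0.11082241) = 1.4393.
t* = 1.298, so margin of error = 1.298 × 1.4393 = 1.8682.
Difference in means = 24.5 − 31.3 = -6.8000.
-6.8000 ± 1.8682 → (-8.6682, -4.9318).
The interval (-8.6682, -4.9318) does not contain 0, so the difference is significant.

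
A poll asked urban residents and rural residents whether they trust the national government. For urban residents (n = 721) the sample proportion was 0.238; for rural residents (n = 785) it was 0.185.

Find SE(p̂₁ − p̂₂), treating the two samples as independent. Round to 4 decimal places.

0.0211

SE₁ = √(p̂₁(1−p̂₁)/n₁) = √(0.2380·0.7620/721) = 0.01586; SE₂ = √(0.1850·0.8150/785) = 0.01386.
Independent samples: SE of the difference = √(SE₁² + SE₂²) = √(0.0002515396 + 0.0001920996) = 0.02106.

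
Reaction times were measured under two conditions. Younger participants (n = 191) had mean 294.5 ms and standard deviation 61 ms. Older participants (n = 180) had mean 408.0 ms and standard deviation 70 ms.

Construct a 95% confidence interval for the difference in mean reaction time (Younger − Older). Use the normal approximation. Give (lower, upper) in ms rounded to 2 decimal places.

(-126.89, -100.11)

Per-group SEs: s₁/√n₁ = 61/√191 = 4.4138, s₂/√n₂ = 70/√180 = 5.2175.
Unpooled SE of the difference: √(19.48163044 + 27.22230625) = 6.8340.
Margin of error = z* · SE = 1.960 × 6.8340 = 13.3946.
x̄₁ − x̄₂ = 294.5 − 408.0 = -113.5000.
CI: -113.5000 ± 13.3946 = (-126.89, -100.11).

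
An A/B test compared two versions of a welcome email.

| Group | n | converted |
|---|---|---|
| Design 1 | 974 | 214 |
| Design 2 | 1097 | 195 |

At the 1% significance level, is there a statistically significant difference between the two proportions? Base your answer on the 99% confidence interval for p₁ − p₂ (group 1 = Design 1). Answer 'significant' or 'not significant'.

not significant

First, p̂₁ = 214/974 = 0.2197; p̂₂ = 195/1097 = 0.1778.
The two standard errors are √(0.2197×0.7803/974) = 0.01327 and √(0.1778×0.8222/1097) = 0.01154.
Because the samples are independent, SE_diff = √(0.01327² + 0.01154²) = 0.01759.
Using z* = 2.576 for 99%, ME = 2.576 × 0.01759 = 0.04531.
p̂₁ − p̂₂ = 0.0419; interval 0.0419 ± 0.04531 gives (-0.00341, 0.08721).
The interval (-0.00341, 0.08721) contains 0, so the difference is not significant.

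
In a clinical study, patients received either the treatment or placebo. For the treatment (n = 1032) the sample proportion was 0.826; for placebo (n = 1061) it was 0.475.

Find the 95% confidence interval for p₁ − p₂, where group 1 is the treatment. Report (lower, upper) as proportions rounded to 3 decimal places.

(0.313, 0.389)

The two standard errors are √(0.8260×0.1740/1032) = 0.01180 and √(0.4750×0.5250/1061) = 0.01533.
Because the samples are independent, SE_diff = √(0.01180² + 0.01533²) = 0.01935.
Using z* = 1.960 for 95%, ME = 1.960 × 0.01935 = 0.03793.
p̂₁ − p̂₂ = 0.3510; interval 0.3510 ± 0.03793 gives (0.313, 0.389).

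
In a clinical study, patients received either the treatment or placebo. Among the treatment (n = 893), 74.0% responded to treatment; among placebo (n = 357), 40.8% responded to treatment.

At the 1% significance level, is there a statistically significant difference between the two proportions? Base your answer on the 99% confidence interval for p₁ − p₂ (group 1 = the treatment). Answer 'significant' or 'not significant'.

SE₁ = √(p̂₁(1−p̂₁)/n₁) = √(0.7400·0.2600/893) = 0.01468; SE₂ = √(0.4080·0.5920/357) = 0.02601.
Independent samples: SE of the difference = √(SE₁² + SE₂²) = √(0.0002155024 + 0.0006765201) = 0.02987.
z* for 99% confidence is 2.576, so the margin of error is 2.576 × 0.02987 = 0.07695.
Point estimate p̂₁ − p̂₂ = 0.7400 − 0.4080 = 0.3320.
0.3320 ± 0.07695 → (0.25505, 0.40895).
The interval (0.25505, 0.40895) does not contain 0, so the difference is significant.

significant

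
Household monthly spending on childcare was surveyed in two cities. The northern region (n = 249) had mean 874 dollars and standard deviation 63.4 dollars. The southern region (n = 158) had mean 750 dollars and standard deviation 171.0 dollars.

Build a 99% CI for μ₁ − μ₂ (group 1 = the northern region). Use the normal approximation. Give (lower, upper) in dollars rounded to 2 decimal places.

(87.46, 160.54)

SE₁ = s₁/√n₁ = 63.4/√249 = 4.0178; SE₂ = 171.0/√158 = 13.6040.
Independent samples, unequal variances: SE_diff = √(SE₁² + SE₂²) = √(16.14271684 + 185.068816) = 14.1849.
z* = 2.576, so margin of error = 2.576 × 14.1849 = 36.5403.
Difference in means = 874 − 750 = 124.0000.
124.0000 ± 36.5403 → (87.46, 160.54).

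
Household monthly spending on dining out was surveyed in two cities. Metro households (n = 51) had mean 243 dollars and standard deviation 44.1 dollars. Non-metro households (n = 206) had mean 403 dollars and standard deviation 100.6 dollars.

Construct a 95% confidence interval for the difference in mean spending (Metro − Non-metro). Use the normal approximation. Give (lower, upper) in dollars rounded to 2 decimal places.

SE₁ = s₁/√n₁ = 44.1/√51 = 6.1752; SE₂ = 100.6/√206 = 7.0091.
Independent samples, unequal variances: SE_diff = √(SE₁² + SE₂²) = √(38.13309504 + 49.12748281) = 9.3413.
z* = 1.960, so margin of error = 1.960 × 9.3413 = 18.3089.
Difference in means = 243 − 403 = -160.0000.
-160.0000 ± 18.3089 → (-178.31, -141.69).

(-178.31, -141.69)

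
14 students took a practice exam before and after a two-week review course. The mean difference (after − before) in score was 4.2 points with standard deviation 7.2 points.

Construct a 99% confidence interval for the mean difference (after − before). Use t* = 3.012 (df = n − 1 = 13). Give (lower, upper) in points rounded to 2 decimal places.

This is a matched-pairs design, so SE = s_d/√n = 7.2/√14 = 1.9243.
Margin = 3.012 × 1.9243 = 5.7960; the interval is 4.2 ± 5.7960 = (-1.60, 10.00).

(-1.60, 10.00)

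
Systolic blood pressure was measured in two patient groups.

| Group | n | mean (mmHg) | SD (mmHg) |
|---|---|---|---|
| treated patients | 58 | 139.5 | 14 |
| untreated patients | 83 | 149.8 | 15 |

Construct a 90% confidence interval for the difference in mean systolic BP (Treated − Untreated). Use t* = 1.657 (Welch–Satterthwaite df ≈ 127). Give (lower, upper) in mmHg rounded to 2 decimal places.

Standard errors of each mean: 14/√58 = 1.8383 and 15/√83 = 1.6465.
SE(x̄₁ − x̄₂) = √(1.8383² + 1.6465²) = 2.4679 for independent samples with unequal variances.
With t* = 1.657, the margin is 1.657 × 2.4679 = 4.0893.
x̄₁ − x̄₂ = 139.5 − 149.8 = -10.3000; the interval is -10.3000 ± 4.0893 = (-14.39, -6.21).

(-14.39, -6.21)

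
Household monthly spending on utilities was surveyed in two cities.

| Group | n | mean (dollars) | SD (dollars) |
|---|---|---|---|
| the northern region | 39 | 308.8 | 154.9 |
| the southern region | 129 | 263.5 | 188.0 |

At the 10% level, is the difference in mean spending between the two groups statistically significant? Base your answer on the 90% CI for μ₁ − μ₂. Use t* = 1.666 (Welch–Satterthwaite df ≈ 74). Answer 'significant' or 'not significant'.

Per-group SEs: s₁/√n₁ = 154.9/√39 = 24.8039, s₂/√n₂ = 188.0/√129 = 16.5525.
Unpooled SE of the difference: √(615.23345521 + 273.98525625) = 29.8198.
Margin of error = t* · SE = 1.666 × 29.8198 = 49.6798.
x̄₁ − x̄₂ = 308.8 − 263.5 = 45.3000.
CI: 45.3000 ± 49.6798 = (-4.3798, 94.9798).
The interval (-4.3798, 94.9798) contains 0, so the difference is not significant.

not significant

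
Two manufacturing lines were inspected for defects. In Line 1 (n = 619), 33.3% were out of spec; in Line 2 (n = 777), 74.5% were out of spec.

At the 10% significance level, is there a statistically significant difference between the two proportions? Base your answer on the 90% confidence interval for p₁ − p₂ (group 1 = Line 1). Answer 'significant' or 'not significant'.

SE₁ = √(p̂₁(1−p̂₁)/n₁) = √(0.3330·0.6670/619) = 0.01894; SE₂ = √(0.7450·0.2550/777) = 0.01564.
Independent samples: SE of the difference = √(SE₁² + SE₂²) = √(0.0003587236 + 0.0002446096) = 0.02456.
z* for 90% confidence is 1.645, so the margin of error is 1.645 × 0.02456 = 0.04040.
Point estimate p̂₁ − p̂₂ = 0.3330 − 0.7450 = -0.4120.
-0.4120 ± 0.04040 → (-0.45240, -0.37160).
The interval (-0.45240, -0.37160) does not contain 0, so the difference is significant.

significant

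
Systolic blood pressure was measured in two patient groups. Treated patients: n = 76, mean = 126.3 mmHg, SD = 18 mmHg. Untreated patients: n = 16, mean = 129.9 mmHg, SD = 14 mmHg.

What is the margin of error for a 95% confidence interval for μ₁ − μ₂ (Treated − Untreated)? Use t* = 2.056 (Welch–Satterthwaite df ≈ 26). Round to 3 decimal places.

Standard errors of each mean: 18/√76 = 2.0647 and 14/√16 = 3.5000.
SE(x̄₁ − x̄₂) = √(2.0647² + 3.5000²) = 4.0636 for independent samples with unequal variances.
With t* = 2.056, the margin is 2.056 × 4.0636 = 8.3548.

8.355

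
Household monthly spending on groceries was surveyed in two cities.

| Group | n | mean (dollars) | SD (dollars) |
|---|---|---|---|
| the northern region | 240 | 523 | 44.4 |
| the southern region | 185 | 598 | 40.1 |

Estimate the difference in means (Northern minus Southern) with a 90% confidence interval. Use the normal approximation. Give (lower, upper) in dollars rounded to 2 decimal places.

(-81.76, -68.24)

SE₁ = s₁/√n₁ = 44.4/√240 = 2.8660; SE₂ = 40.1/√185 = 2.9482.
Independent samples, unequal variances: SE_diff = √(SE₁² + SE₂²) = √(8.213956 + 8.69188324) = 4.1117.
z* = 1.645, so margin of error = 1.645 × 4.1117 = 6.7637.
Difference in means = 523 − 598 = -75.0000.
-75.0000 ± 6.7637 → (-81.76, -68.24).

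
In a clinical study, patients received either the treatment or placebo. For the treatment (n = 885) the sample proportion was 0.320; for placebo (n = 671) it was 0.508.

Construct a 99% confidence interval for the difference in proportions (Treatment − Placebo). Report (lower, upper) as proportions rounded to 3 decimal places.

(-0.252, -0.124)

SE₁ = √(p̂₁(1−p̂₁)/n₁) = √(0.3200·0.6800/885) = 0.01568; SE₂ = √(0.5080·0.4920/671) = 0.01930.
Independent samples: SE of the difference = √(SE₁² + SE₂²) = √(0.0002458624 + 0.00037249) = 0.02487.
z* for 99% confidence is 2.576, so the margin of error is 2.576 × 0.02487 = 0.06407.
Point estimate p̂₁ − p̂₂ = 0.3200 − 0.5080 = -0.1880.
-0.1880 ± 0.06407 → (-0.252, -0.124).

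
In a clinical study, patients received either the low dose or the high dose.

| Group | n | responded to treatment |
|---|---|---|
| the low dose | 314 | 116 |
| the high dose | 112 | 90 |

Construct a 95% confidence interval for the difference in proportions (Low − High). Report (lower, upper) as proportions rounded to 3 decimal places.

(-0.525, -0.343)

First, p̂₁ = 116/314 = 0.3694; p̂₂ = 90/112 = 0.8036.
The two standard errors are √(0.3694×0.6306/314) = 0.02724 and √(0.8036×0.1964/112) = 0.03754.
Because the samples are independent, SE_diff = √(0.02724² + 0.03754²) = 0.04638.
Using z* = 1.960 for 95%, ME = 1.960 × 0.04638 = 0.09090.
p̂₁ − p̂₂ = -0.4342; interval -0.4342 ± 0.09090 gives (-0.525, -0.343).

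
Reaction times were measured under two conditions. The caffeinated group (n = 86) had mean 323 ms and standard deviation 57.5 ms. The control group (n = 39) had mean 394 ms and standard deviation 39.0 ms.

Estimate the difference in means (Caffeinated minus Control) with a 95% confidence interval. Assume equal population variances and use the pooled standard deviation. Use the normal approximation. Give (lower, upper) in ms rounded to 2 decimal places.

s_p = √[((n₁−1)s₁² + (n₂−1)s₂²)/(n₁+n₂−2)] = √[(85·57.5² + 38·39.0²)/123] = 52.4853.
SE = 52.4853·√(1/86 + 1/39) = 10.1324.
With z* = 1.960, margin = 1.960 × 10.1324 = 19.8595.
x̄₁ − x̄₂ = 323 − 394 = -71.0000; interval -71.0000 ± 19.8595 = (-90.86, -51.14).

(-90.86, -51.14)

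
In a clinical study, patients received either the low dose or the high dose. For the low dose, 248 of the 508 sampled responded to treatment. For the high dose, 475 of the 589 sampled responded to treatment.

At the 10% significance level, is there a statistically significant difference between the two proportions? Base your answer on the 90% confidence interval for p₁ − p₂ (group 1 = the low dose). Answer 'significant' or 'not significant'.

Sample proportions: 248/508 = 0.4882, 475/589 = 0.8065.
Each SE is √(p̂(1−p̂)/n): √(0.4882·0.5118/508) = 0.02218 and √(0.8065·0.1935/589) = 0.01628.
SE(p̂₁ − p̂₂) = √(SE₁² + SE₂²) = √(0.0004919524 + 0.0002650384) = 0.02751, since the two samples are independent.
At 90% confidence z* = 1.645; margin = 1.645 × 0.02751 = 0.04525.
The difference is 0.4882 − 0.8065 = -0.3183, so the interval is -0.3183 ± 0.04525 = (-0.36355, -0.27305).
The interval (-0.36355, -0.27305) does not contain 0, so the difference is significant.

significant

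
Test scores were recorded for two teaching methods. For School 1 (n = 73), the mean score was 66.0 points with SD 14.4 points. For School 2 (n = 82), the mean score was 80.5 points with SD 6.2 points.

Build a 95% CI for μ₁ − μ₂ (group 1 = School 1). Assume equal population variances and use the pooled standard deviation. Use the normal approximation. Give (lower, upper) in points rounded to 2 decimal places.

(-17.93, -11.07)

s_p = √[((n₁−1)s₁² + (n₂−1)s₂²)/(n₁+n₂−2)] = √[(72·14.4² + 81·6.2²)/153] = 10.8596.
SE = 10.8596·√(1/73 + 1/82) = 1.7475.
With z* = 1.960, margin = 1.960 × 1.7475 = 3.4251.
x̄₁ − x̄₂ = 66.0 − 80.5 = -14.5000; interval -14.5000 ± 3.4251 = (-17.93, -11.07).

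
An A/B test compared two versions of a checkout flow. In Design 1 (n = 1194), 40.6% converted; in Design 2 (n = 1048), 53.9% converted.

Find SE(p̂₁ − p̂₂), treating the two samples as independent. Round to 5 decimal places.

The two standard errors are √(0.4060×0.5940/1194) = 0.01421 and √(0.5390×0.4610/1048) = 0.01540.
Because the samples are independent, SE_diff = √(0.01421² + 0.01540²) = 0.02095.

0.02095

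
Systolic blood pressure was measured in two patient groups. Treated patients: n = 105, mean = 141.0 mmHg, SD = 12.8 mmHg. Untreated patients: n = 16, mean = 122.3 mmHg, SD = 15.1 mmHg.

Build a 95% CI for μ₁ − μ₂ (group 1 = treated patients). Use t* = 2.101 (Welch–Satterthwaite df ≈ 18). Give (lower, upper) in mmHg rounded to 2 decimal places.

(10.35, 27.05)

Per-group SEs: s₁/√n₁ = 12.8/√105 = 1.2492, s₂/√n₂ = 15.1/√16 = 3.7750.
Unpooled SE of the difference: √(1.56050064 + 14.250625) = 3.9763.
Margin of error = t* · SE = 2.101 × 3.9763 = 8.3542.
x̄₁ − x̄₂ = 141.0 − 122.3 = 18.7000.
CI: 18.7000 ± 8.3542 = (10.35, 27.05).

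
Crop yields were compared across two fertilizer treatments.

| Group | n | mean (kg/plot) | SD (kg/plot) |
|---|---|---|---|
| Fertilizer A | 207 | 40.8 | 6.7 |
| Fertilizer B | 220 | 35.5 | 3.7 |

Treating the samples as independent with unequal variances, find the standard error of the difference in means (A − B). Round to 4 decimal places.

Standard errors of each mean: 6.7/√207 = 0.4657 and 3.7/√220 = 0.2495.
SE(x̄₁ − x̄₂) = √(0.4657² + 0.2495²) = 0.5283 for independent samples with unequal variances.

0.5283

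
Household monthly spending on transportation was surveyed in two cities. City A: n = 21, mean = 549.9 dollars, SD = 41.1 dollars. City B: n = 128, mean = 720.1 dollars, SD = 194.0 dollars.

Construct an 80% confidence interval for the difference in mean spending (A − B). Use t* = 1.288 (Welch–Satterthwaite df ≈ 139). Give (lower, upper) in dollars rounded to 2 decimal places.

(-195.12, -145.28)

Per-group SEs: s₁/√n₁ = 41.1/√21 = 8.9688, s₂/√n₂ = 194.0/√128 = 17.1473.
Unpooled SE of the difference: √(80.43937344 + 294.02989729) = 19.3512.
Margin of error = t* · SE = 1.288 × 19.3512 = 24.9243.
x̄₁ − x̄₂ = 549.9 − 720.1 = -170.2000.
CI: -170.2000 ± 24.9243 = (-195.12, -145.28).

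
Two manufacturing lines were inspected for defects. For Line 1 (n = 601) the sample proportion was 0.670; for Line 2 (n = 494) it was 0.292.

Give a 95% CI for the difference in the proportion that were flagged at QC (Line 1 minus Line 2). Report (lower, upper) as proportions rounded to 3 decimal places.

The two standard errors are √(0.6700×0.3300/601) = 0.01918 and √(0.2920×0.7080/494) = 0.02046.
Because the samples are independent, SE_diff = √(0.01918² + 0.02046²) = 0.02804.
Using z* = 1.960 for 95%, ME = 1.960 × 0.02804 = 0.05496.
p̂₁ − p̂₂ = 0.3780; interval 0.3780 ± 0.05496 gives (0.323, 0.433).

(0.323, 0.433)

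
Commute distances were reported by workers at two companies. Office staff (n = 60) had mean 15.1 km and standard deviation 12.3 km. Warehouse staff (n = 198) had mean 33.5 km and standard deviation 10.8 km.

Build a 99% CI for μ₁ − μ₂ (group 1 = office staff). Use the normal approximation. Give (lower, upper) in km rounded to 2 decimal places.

(-22.94, -13.86)

Standard errors of each mean: 12.3/√60 = 1.5879 and 10.8/√198 = 0.7675.
SE(x̄₁ − x̄₂) = √(1.5879² + 0.7675²) = 1.7637 for independent samples with unequal variances.
With z* = 2.576, the margin is 2.576 × 1.7637 = 4.5433.
x̄₁ − x̄₂ = 15.1 − 33.5 = -18.4000; the interval is -18.4000 ± 4.5433 = (-22.94, -13.86).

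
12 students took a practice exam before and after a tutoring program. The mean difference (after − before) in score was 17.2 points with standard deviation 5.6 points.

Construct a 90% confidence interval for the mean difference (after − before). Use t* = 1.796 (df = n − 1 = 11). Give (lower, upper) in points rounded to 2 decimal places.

(14.30, 20.10)

Paired design: SE = s_d/√n = 5.6/√12 = 1.6166.
t* = 1.796; margin of error = 1.796 × 1.6166 = 2.9034.
17.2 ± 2.9034 → (14.30, 20.10).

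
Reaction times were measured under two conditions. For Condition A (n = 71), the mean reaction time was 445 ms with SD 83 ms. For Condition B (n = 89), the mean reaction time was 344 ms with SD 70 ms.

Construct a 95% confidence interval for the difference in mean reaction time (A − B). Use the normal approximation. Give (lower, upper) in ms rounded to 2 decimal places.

(76.83, 125.17)

Per-group SEs: s₁/√n₁ = 83/√71 = 9.8503, s₂/√n₂ = 70/√89 = 7.4200.
Unpooled SE of the difference: √(97.02841009 + 55.0564) = 12.3323.
Margin of error = z* · SE = 1.960 × 12.3323 = 24.1713.
x̄₁ − x̄₂ = 445 − 344 = 101.0000.
CI: 101.0000 ± 24.1713 = (76.83, 125.17).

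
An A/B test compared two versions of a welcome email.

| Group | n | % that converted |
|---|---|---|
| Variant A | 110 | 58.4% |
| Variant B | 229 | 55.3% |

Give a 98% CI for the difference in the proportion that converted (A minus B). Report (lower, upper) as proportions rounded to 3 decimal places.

(-0.102, 0.164)

The two standard errors are √(0.5840×0.4160/110) = 0.04700 and √(0.5530×0.4470/229) = 0.03285.
Because the samples are independent, SE_diff = √(0.04700² + 0.03285²) = 0.05734.
Using z* = 2.326 for 98%, ME = 2.326 × 0.05734 = 0.13337.
p̂₁ − p̂₂ = 0.0310; interval 0.0310 ± 0.13337 gives (-0.102, 0.164).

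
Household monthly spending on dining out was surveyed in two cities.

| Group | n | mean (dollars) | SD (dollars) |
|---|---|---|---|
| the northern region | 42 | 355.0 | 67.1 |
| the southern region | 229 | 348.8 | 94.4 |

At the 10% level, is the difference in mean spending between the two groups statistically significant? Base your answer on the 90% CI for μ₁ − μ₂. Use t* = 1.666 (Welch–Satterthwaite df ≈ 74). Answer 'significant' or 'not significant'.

not significant

Per-group SEs: s₁/√n₁ = 67.1/√42 = 10.3538, s₂/√n₂ = 94.4/√229 = 6.2381.
Unpooled SE of the difference: √(107.20117444 + 38.91389161) = 12.0878.
Margin of error = t* · SE = 1.666 × 12.0878 = 20.1383.
x̄₁ − x̄₂ = 355.0 − 348.8 = 6.2000.
CI: 6.2000 ± 20.1383 = (-13.9383, 26.3383).
The interval (-13.9383, 26.3383) contains 0, so the difference is not significant.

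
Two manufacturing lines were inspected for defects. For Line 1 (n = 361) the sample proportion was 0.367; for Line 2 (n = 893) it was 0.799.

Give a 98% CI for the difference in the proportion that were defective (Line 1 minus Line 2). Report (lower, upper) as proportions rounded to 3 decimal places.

(-0.499, -0.365)

The two standard errors are √(0.3670×0.6330/361) = 0.02537 and √(0.7990×0.2010/893) = 0.01341.
Because the samples are independent, SE_diff = √(0.02537² + 0.01341²) = 0.02870.
Using z* = 2.326 for 98%, ME = 2.326 × 0.02870 = 0.06676.
p̂₁ − p̂₂ = -0.4320; interval -0.4320 ± 0.06676 gives (-0.499, -0.365).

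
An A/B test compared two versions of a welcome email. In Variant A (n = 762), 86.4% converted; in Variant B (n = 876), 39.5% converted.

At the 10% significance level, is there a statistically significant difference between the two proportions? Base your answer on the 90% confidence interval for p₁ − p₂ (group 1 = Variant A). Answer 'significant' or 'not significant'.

significant

SE₁ = √(p̂₁(1−p̂₁)/n₁) = √(0.8640·0.1360/762) = 0.01242; SE₂ = √(0.3950·0.6050/876) = 0.01652.
Independent samples: SE of the difference = √(SE₁² + SE₂²) = √(0.0001542564 + 0.0002729104) = 0.02067.
z* for 90% confidence is 1.645, so the margin of error is 1.645 × 0.02067 = 0.03400.
Point estimate p̂₁ − p̂₂ = 0.8640 − 0.3950 = 0.4690.
0.4690 ± 0.03400 → (0.43500, 0.50300).
The interval (0.43500, 0.50300) does not contain 0, so the difference is significant.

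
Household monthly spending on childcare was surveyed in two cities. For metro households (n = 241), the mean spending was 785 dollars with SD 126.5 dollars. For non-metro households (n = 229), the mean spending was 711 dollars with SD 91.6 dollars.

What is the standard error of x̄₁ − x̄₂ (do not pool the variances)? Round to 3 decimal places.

10.151

Standard errors of each mean: 126.5/√241 = 8.1486 and 91.6/√229 = 6.0531.
SE(x̄₁ − x̄₂) = √(8.1486² + 6.0531²) = 10.1508 for independent samples with unequal variances.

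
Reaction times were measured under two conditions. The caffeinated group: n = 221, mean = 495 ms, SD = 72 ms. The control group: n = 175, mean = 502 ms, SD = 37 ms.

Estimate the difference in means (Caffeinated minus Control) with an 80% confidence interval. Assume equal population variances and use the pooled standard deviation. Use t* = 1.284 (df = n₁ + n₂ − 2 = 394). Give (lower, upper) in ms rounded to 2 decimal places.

s_p = √[((n₁−1)s₁² + (n₂−1)s₂²)/(n₁+n₂−2)] = √[(220·72² + 174·37²)/394] = 59.1541.
SE = 59.1541·√(1/221 + 1/175) = 5.9857.
With t* = 1.284, margin = 1.284 × 5.9857 = 7.6856.
x̄₁ − x̄₂ = 495 − 502 = -7.0000; interval -7.0000 ± 7.6856 = (-14.69, 0.69).

(-14.69, 0.69)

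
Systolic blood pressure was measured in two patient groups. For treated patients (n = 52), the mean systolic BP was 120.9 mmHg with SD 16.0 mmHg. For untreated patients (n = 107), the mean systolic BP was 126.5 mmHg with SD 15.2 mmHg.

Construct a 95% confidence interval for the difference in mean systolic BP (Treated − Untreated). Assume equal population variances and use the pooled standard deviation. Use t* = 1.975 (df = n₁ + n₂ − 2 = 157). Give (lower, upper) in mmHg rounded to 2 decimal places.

(-10.76, -0.44)

Pooled variance s_p² = [51·16.0² + 106·15.2²] / (52+107−2) = 239.1480, so s_p = 15.4644.
SE_diff = s_p·√(1/n₁ + 1/n₂) = 15.4644·√(1/52 + 1/107) = 2.6142.
t* = 1.975; margin = 1.975 × 2.6142 = 5.1630.
Difference = 120.9 − 126.5 = -5.6000.
-5.6000 ± 5.1630 → (-10.76, -0.44).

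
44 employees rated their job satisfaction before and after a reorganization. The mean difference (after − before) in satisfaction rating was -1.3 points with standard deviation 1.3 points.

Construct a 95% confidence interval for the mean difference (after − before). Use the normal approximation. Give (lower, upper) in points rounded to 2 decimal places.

(-1.68, -0.92)

Paired design: SE = s_d/√n = 1.3/√44 = 0.1960.
z* = 1.960; margin of error = 1.960 × 0.1960 = 0.3842.
-1.3 ± 0.3842 → (-1.68, -0.92).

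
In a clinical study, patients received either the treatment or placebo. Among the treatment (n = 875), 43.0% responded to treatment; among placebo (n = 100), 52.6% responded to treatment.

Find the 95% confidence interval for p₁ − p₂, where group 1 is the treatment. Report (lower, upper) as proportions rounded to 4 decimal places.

Each SE is √(p̂(1−p̂)/n): √(0.4300·0.5700/875) = 0.01674 and √(0.5260·0.4740/100) = 0.04993.
SE(p̂₁ − p̂₂) = √(SE₁² + SE₂²) = √(0.0002802276 + 0.0024930049) = 0.05266, since the two samples are independent.
At 95% confidence z* = 1.960; margin = 1.960 × 0.05266 = 0.10321.
The difference is 0.4300 − 0.5260 = -0.0960, so the interval is -0.0960 ± 0.10321 = (-0.1992, 0.0072).

(-0.1992, 0.0072)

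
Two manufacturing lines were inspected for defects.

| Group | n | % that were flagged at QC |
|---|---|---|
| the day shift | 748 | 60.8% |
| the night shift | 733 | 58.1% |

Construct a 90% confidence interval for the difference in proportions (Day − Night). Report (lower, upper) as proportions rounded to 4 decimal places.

(-0.0150, 0.0690)

Each SE is √(p̂(1−p̂)/n): √(0.6080·0.3920/748) = 0.01785 and √(0.5810·0.4190/733) = 0.01822.
SE(p̂₁ − p̂₂) = √(SE₁² + SE₂²) = √(0.0003186225 + 0.0003319684) = 0.02551, since the two samples are independent.
At 90% confidence z* = 1.645; margin = 1.645 × 0.02551 = 0.04196.
The difference is 0.6080 − 0.5810 = 0.0270, so the interval is 0.0270 ± 0.04196 = (-0.0150, 0.0690).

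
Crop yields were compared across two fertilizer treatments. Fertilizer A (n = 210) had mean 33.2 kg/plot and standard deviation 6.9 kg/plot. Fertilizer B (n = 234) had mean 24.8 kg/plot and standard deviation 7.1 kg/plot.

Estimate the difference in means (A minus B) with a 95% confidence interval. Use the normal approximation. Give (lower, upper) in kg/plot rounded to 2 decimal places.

(7.10, 9.70)

SE₁ = s₁/√n₁ = 6.9/√210 = 0.4761; SE₂ = 7.1/√234 = 0.4641.
Independent samples, unequal variances: SE_diff = √(SE₁² + SE₂²) = √(0.22667121 + 0.21538881) = 0.6649.
z* = 1.960, so margin of error = 1.960 × 0.6649 = 1.3032.
Difference in means = 33.2 − 24.8 = 8.4000.
8.4000 ± 1.3032 → (7.10, 9.70).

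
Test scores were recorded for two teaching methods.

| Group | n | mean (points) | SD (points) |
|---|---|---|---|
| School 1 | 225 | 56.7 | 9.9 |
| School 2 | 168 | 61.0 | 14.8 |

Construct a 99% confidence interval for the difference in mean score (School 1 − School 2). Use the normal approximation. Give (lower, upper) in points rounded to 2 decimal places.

(-7.70, -0.90)

SE₁ = s₁/√n₁ = 9.9/√225 = 0.6600; SE₂ = 14.8/√168 = 1.1418.
Independent samples, unequal variances: SE_diff = √(SE₁² + SE₂²) = √(0.4356 + 1.30370724) = 1.3188.
z* = 2.576, so margin of error = 2.576 × 1.3188 = 3.3972.
Difference in means = 56.7 − 61.0 = -4.3000.
-4.3000 ± 3.3972 → (-7.70, -0.90).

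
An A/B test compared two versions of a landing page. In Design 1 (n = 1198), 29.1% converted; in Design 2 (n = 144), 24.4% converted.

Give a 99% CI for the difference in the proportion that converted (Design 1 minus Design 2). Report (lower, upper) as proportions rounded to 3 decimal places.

SE₁ = √(p̂₁(1−p̂₁)/n₁) = √(0.2910·0.7090/1198) = 0.01312; SE₂ = √(0.2440·0.7560/144) = 0.03579.
Independent samples: SE of the difference = √(SE₁² + SE₂²) = √(0.0001721344 + 0.0012809241) = 0.03812.
z* for 99% confidence is 2.576, so the margin of error is 2.576 × 0.03812 = 0.09820.
Point estimate p̂₁ − p̂₂ = 0.2910 − 0.2440 = 0.0470.
0.0470 ± 0.09820 → (-0.051, 0.145).

(-0.051, 0.145)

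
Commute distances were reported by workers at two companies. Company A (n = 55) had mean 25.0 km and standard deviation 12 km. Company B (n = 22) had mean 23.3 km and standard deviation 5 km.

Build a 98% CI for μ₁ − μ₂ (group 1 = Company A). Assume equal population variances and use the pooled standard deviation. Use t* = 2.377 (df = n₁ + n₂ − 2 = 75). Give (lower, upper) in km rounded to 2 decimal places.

s_p = √[((n₁−1)s₁² + (n₂−1)s₂²)/(n₁+n₂−2)] = √[(54·12² + 21·5²)/75] = 10.5205.
SE = 10.5205·√(1/55 + 1/22) = 2.6539.
With t* = 2.377, margin = 2.377 × 2.6539 = 6.3083.
x̄₁ − x̄₂ = 25.0 − 23.3 = 1.7000; interval 1.7000 ± 6.3083 = (-4.61, 8.01).

(-4.61, 8.01)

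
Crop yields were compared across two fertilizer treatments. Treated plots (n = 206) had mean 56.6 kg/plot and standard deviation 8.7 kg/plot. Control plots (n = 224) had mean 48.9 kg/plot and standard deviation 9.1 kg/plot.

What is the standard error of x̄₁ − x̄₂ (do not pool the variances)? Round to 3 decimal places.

Standard errors of each mean: 8.7/√206 = 0.6062 and 9.1/√224 = 0.6080.
SE(x̄₁ − x̄₂) = √(0.6062² + 0.6080²) = 0.8586 for independent samples with unequal variances.

0.859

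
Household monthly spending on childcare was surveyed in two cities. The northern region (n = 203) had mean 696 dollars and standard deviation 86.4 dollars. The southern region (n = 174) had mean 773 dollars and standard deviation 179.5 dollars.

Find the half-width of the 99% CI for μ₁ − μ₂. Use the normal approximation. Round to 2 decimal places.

38.38

Per-group SEs: s₁/√n₁ = 86.4/√203 = 6.0641, s₂/√n₂ = 179.5/√174 = 13.6079.
Unpooled SE of the difference: √(36.77330881 + 185.17494241) = 14.8979.
Margin of error = z* · SE = 2.576 × 14.8979 = 38.3770.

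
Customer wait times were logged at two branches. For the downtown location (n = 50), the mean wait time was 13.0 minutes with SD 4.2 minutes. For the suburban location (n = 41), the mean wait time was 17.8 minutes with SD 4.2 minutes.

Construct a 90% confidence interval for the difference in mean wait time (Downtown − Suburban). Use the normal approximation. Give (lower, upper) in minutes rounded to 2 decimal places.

Standard errors of each mean: 4.2/√50 = 0.5940 and 4.2/√41 = 0.6559.
SE(x̄₁ − x̄₂) = √(0.5940² + 0.6559²) = 0.8849 for independent samples with unequal variances.
With z* = 1.645, the margin is 1.645 × 0.8849 = 1.4557.
x̄₁ − x̄₂ = 13.0 − 17.8 = -4.8000; the interval is -4.8000 ± 1.4557 = (-6.26, -3.34).

(-6.26, -3.34)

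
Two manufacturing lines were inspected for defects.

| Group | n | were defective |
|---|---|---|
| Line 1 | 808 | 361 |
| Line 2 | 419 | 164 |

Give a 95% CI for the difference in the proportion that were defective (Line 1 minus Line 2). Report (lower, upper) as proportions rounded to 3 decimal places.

p̂₁ = 361/808 = 0.4468 and p̂₂ = 164/419 = 0.3914.
SE₁ = √(p̂₁(1−p̂₁)/n₁) = √(0.4468·0.5532/808) = 0.01749; SE₂ = √(0.3914·0.6086/419) = 0.02384.
Independent samples: SE of the difference = √(SE₁² + SE₂²) = √(0.0003059001 + 0.0005683456) = 0.02957.
z* for 95% confidence is 1.960, so the margin of error is 1.960 × 0.02957 = 0.05796.
Point estimate p̂₁ − p̂₂ = 0.4468 − 0.3914 = 0.0554.
0.0554 ± 0.05796 → (-0.003, 0.113).

(-0.003, 0.113)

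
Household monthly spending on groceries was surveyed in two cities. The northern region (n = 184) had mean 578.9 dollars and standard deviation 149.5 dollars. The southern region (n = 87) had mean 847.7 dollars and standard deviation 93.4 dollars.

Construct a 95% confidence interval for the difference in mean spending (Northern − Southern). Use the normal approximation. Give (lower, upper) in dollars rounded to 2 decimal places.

Standard errors of each mean: 149.5/√184 = 11.0213 and 93.4/√87 = 10.0135.
SE(x̄₁ − x̄₂) = √(11.0213² + 10.0135²) = 14.8909 for independent samples with unequal variances.
With z* = 1.960, the margin is 1.960 × 14.8909 = 29.1862.
x̄₁ − x̄₂ = 578.9 − 847.7 = -268.8000; the interval is -268.8000 ± 29.1862 = (-297.99, -239.61).

(-297.99, -239.61)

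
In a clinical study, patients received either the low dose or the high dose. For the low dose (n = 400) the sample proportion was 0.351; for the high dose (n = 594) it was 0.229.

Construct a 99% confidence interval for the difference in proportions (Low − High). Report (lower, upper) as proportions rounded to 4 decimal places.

(0.0462, 0.1978)

SE₁ = √(p̂₁(1−p̂₁)/n₁) = √(0.3510·0.6490/400) = 0.02386; SE₂ = √(0.2290·0.7710/594) = 0.01724.
Independent samples: SE of the difference = √(SE₁² + SE₂²) = √(0.0005692996 + 0.0002972176) = 0.02944.
z* for 99% confidence is 2.576, so the margin of error is 2.576 × 0.02944 = 0.07584.
Point estimate p̂₁ − p̂₂ = 0.3510 − 0.2290 = 0.1220.
0.1220 ± 0.07584 → (0.0462, 0.1978).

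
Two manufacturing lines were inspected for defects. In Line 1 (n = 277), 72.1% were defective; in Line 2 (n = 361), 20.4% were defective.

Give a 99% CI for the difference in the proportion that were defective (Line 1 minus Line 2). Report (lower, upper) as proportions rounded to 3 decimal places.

SE₁ = √(p̂₁(1−p̂₁)/n₁) = √(0.7210·0.2790/277) = 0.02695; SE₂ = √(0.2040·0.7960/361) = 0.02121.
Independent samples: SE of the difference = √(SE₁² + SE₂²) = √(0.0007263025 + 0.0004498641) = 0.03430.
z* for 99% confidence is 2.576, so the margin of error is 2.576 × 0.03430 = 0.08836.
Point estimate p̂₁ − p̂₂ = 0.7210 − 0.2040 = 0.5170.
0.5170 ± 0.08836 → (0.429, 0.605).

(0.429, 0.605)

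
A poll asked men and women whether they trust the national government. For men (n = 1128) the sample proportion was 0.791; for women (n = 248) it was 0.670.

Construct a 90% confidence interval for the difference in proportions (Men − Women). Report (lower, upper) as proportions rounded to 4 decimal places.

SE₁ = √(p̂₁(1−p̂₁)/n₁) = √(0.7910·0.2090/1128) = 0.01211; SE₂ = √(0.6700·0.3300/248) = 0.02986.
Independent samples: SE of the difference = √(SE₁² + SE₂²) = √(0.0001466521 + 0.0008916196) = 0.03222.
z* for 90% confidence is 1.645, so the margin of error is 1.645 × 0.03222 = 0.05300.
Point estimate p̂₁ − p̂₂ = 0.7910 − 0.6700 = 0.1210.
0.1210 ± 0.05300 → (0.0680, 0.1740).

(0.0680, 0.1740)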